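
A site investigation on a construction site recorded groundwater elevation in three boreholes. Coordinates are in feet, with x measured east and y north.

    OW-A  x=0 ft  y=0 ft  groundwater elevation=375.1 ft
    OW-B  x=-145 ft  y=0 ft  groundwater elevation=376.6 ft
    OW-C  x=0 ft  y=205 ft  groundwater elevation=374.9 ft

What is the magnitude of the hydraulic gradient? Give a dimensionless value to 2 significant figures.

∂h/∂x = (376.6 − 375.1) / (-145 − 0) = -0.01034
∂h/∂y = (374.9 − 375.1) / (205 − 0) = -0.0009756
|∇h| = √(-0.01034² + -0.0009756²) = 0.01039

0.010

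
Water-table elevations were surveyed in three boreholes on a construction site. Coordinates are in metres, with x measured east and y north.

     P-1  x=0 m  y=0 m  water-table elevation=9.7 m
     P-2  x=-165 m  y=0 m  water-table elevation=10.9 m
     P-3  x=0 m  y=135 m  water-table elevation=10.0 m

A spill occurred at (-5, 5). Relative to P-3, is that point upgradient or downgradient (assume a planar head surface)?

∂h/∂x = (10.9 − 9.7) / (-165 − 0) = -0.007273
∂h/∂y = (10.0 − 9.7) / (135 − 0) = +0.002222
Head at (-5, 5) = 9.7 + (-0.007273)·(-5) + (+0.002222)·(5) = 9.75 m.
That is lower than the 10.0 m at P-3, so the point is downgradient.

downgradient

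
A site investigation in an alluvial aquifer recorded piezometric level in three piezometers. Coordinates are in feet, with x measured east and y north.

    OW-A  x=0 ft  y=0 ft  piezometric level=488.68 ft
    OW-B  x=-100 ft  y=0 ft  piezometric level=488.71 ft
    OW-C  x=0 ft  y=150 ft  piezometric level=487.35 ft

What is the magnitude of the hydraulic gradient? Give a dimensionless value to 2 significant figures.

∂h/∂x = (488.71 − 488.68) / (-100 − 0) = -0.0003000
∂h/∂y = (487.35 − 488.68) / (150 − 0) = -0.008867
|∇h| = √(-0.0003000² + -0.008867²) = 0.008872

0.0089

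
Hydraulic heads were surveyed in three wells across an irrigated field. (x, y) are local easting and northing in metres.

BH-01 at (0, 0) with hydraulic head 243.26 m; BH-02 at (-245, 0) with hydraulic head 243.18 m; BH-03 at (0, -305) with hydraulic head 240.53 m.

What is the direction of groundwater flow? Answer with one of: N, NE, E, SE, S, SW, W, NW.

S

∂h/∂x = (243.18 − 243.26) / (-245 − 0) = +0.0003265
∂h/∂y = (240.53 − 243.26) / (-305 − 0) = +0.008951
Flow = −∇h = (-0.0003265 east, -0.008951 north), which points south.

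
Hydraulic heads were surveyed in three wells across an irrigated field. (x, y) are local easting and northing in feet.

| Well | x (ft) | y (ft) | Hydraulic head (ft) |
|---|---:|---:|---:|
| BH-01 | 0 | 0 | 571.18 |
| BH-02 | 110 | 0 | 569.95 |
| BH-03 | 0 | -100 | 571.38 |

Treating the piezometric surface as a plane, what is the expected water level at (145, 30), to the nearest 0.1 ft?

569.5 ft

∂h/∂x = (569.95 − 571.18) / (110 − 0) = -0.01118
∂h/∂y = (571.38 − 571.18) / (-100 − 0) = -0.002000
h(145, 30) = 571.18 + (-0.01118)·(145) + (-0.002000)·(30) = 571.18 -1.621 -0.060 = 569.499 ft.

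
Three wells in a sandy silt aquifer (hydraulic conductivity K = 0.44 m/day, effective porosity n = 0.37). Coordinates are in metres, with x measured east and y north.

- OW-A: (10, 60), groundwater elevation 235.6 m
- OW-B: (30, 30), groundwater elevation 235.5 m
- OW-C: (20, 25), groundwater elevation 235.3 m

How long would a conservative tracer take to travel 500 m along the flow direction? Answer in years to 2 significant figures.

62 years

Differences from OW-A: to OW-B (Δx, Δy, Δh) = (20, -30, -0.1); to OW-C = (10, -35, -0.3).
Solve a·Δx + b·Δy = Δh: det = 20·(-35) − 10·(-30) = -400.
∂h/∂x = [(-0.1)·(-35) − (-0.3)·(-30)] / -400 = +0.01375
∂h/∂y = [20·(-0.3) − 10·(-0.1)] / -400 = +0.01250
|∇h| = √(0.01375² + 0.01250²) = 0.01858
Seepage velocity v = K·i/n = 0.44 × 0.01858 / 0.37 = 0.0221 m/day.
t = 500 / 0.0221 = 2.262e+04 days = 61.9 years.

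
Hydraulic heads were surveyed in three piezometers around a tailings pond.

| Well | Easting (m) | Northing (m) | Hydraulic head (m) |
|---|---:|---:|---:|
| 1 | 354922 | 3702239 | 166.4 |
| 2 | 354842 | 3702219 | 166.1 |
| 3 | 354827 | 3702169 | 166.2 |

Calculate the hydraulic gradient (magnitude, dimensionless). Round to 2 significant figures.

0.0057

With h = a·x + b·y + c and 1 as origin, the differences give:
  (-80)·a + (-20)·b = -0.3
  (-95)·a + (-70)·b = -0.2
Eliminate b (×(-70) and ×(-20), subtract): 3700·a = 17.00 → a = ∂h/∂x = +0.004595
Back-substitute: b = ∂h/∂y = -0.003378.
|∇h| = √(0.004595² + -0.003378²) = 0.005703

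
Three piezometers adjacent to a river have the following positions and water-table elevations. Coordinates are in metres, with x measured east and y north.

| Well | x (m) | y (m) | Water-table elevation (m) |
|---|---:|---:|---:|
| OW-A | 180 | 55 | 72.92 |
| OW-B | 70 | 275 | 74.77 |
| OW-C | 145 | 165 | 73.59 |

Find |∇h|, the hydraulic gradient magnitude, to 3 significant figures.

0.0129

Differences from OW-A: to OW-B (Δx, Δy, Δh) = (-110, 220, +1.85); to OW-C = (-35, 110, +0.67).
Determinant of the coordinate differences = (-110)·110 − (-35)·220 = -4400.
∂h/∂x = [(+1.85)·110 − (+0.67)·220] / -4400 = -0.01275
∂h/∂y = [(-110)·(+0.67) − (-35)·(+1.85)] / -4400 = +0.002034
|∇h| = √(-0.01275² + 0.002034²) = 0.01291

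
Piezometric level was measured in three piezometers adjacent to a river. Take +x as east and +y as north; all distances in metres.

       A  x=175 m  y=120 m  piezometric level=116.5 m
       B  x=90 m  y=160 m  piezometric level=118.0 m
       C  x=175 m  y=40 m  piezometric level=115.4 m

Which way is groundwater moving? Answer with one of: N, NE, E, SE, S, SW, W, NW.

SE

Taking A as reference: B−A = (-85, 40, +1.5); C−A = (0, -80, -1.1).
Determinant of the coordinate differences = (-85)·(-80) − 0·40 = 6800.
∂h/∂x = [(+1.5)·(-80) − (-1.1)·40] / 6800 = -0.01118
∂h/∂y = [(-85)·(-1.1) − 0·(+1.5)] / 6800 = +0.01375
Flow = −∇h = (+0.01118 east, -0.01375 north), which points southeast.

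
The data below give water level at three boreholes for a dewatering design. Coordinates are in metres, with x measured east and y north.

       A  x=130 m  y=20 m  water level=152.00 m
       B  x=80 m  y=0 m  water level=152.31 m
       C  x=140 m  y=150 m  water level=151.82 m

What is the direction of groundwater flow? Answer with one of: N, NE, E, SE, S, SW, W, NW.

With h = a·x + b·y + c and A as origin, the differences give:
  (-50)·a + (-20)·b = +0.31
  10·a + 130·b = -0.18
Eliminate b (×130 and ×(-20), subtract): -6300·a = 36.700 → a = ∂h/∂x = -0.005825
Back-substitute: b = ∂h/∂y = -0.0009365.
Flow = −∇h = (+0.005825 east, +0.0009365 north), which points east.

E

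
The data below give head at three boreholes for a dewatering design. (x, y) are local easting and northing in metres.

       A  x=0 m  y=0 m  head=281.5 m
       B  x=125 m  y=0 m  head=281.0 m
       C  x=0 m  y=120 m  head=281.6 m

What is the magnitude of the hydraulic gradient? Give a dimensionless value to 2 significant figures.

0.0041

∂h/∂x = (281.0 − 281.5) / (125 − 0) = -0.004000
∂h/∂y = (281.6 − 281.5) / (120 − 0) = +0.0008333
|∇h| = √(-0.004000² + 0.0008333²) = 0.004086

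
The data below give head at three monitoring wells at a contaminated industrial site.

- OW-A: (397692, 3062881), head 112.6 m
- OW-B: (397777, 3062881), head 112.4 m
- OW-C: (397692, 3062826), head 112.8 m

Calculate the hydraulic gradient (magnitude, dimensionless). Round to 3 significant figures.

∂h/∂x = (112.4 − 112.6) / (397777 − 397692) = -0.002353
∂h/∂y = (112.8 − 112.6) / (3062826 − 3062881) = -0.003636
|∇h| = √(-0.002353² + -0.003636²) = 0.004331

0.00433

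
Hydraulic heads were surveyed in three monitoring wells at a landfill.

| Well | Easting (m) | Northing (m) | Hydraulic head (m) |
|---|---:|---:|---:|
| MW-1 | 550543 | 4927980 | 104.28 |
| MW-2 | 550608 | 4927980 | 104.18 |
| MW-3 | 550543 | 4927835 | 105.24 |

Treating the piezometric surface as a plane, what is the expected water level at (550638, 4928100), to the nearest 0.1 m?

103.3 m

∂h/∂x = (104.18 − 104.28) / (550608 − 550543) = -0.001538
∂h/∂y = (105.24 − 104.28) / (4927835 − 4927980) = -0.006621
h(550638, 4928100) = 104.28 + (-0.001538)·(95) + (-0.006621)·(120) = 104.28 -0.146 -0.794 = 103.339 m.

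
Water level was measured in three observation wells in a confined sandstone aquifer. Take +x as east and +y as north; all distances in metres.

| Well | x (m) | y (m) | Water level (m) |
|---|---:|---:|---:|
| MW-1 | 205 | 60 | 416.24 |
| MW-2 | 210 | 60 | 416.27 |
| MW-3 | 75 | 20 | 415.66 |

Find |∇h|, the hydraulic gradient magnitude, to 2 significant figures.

Differences from MW-1: to MW-2 (Δx, Δy, Δh) = (5, 0, +0.03); to MW-3 = (-130, -40, -0.58).
Determinant of the coordinate differences = 5·(-40) − (-130)·0 = -200.
∂h/∂x = [(+0.03)·(-40) − (-0.58)·0] / -200 = +0.006000
∂h/∂y = [5·(-0.58) − (-130)·(+0.03)] / -200 = -0.005000
|∇h| = √(0.006000² + -0.005000²) = 0.00781

0.0078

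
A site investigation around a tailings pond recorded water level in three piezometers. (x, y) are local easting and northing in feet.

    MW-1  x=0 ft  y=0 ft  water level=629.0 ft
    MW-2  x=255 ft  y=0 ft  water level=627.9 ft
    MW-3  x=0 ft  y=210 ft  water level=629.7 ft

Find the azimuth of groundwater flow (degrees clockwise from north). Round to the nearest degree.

128°

∂h/∂x = (627.9 − 629.0) / (255 − 0) = -0.004314
∂h/∂y = (629.7 − 629.0) / (210 − 0) = +0.003333
Flow direction (−∇h) has components (+0.004314 E, -0.003333 N).
Azimuth = atan2(E, N) = atan2(+0.004314, -0.003333) = 127.7° ≈ 128°.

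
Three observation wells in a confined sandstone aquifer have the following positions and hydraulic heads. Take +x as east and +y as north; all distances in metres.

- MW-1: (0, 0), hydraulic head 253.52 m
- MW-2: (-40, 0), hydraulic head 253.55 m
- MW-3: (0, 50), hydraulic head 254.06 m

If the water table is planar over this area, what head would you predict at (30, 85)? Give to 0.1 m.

∂h/∂x = (253.55 − 253.52) / (-40 − 0) = -0.0007500
∂h/∂y = (254.06 − 253.52) / (50 − 0) = +0.01080
h(30, 85) = 253.52 + (-0.0007500)·(30) + (+0.01080)·(85) = 253.52 -0.023 +0.918 = 254.416 m.

254.4 m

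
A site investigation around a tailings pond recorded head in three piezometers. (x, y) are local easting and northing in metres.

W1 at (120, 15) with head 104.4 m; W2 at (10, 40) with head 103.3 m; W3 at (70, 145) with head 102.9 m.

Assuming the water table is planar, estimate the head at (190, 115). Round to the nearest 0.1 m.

Three-point gradient (reference W1): Δ to W2 = (-110, 25, -1.1), Δ to W3 = (-50, 130, -1.5).
∂h/∂x = +0.008084, ∂h/∂y = -0.008429 (det = -13050).
h(190, 115) = 104.4 + (+0.008084)·(70) + (-0.008429)·(100) = 104.4 +0.566 -0.843 = 104.123 m.

104.1 m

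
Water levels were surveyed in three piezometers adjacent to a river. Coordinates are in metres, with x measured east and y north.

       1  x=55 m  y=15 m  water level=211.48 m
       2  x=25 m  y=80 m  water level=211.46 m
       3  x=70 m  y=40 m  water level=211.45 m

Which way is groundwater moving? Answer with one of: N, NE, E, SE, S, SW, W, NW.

Taking 1 as reference: 2−1 = (-30, 65, -0.02); 3−1 = (15, 25, -0.03).
Determinant of the coordinate differences = (-30)·25 − 15·65 = -1725.
∂h/∂x = [(-0.02)·25 − (-0.03)·65] / -1725 = -0.0008406
∂h/∂y = [(-30)·(-0.03) − 15·(-0.02)] / -1725 = -0.0006957
Flow = −∇h = (+0.0008406 east, +0.0006957 north), which points northeast.

NE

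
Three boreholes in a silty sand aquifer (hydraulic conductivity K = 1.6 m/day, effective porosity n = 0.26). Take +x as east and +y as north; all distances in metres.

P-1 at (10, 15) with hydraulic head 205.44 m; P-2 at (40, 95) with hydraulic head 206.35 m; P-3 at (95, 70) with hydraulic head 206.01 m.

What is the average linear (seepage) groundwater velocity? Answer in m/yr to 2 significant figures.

26 m/yr

Differences from P-1: to P-2 (Δx, Δy, Δh) = (30, 80, +0.91); to P-3 = (85, 55, +0.57).
Determinant of the coordinate differences = 30·55 − 85·80 = -5150.
∂h/∂x = [(+0.91)·55 − (+0.57)·80] / -5150 = -0.0008641
∂h/∂y = [30·(+0.57) − 85·(+0.91)] / -5150 = +0.01170
|∇h| = √(-0.0008641² + 0.01170²) = 0.01173
Seepage velocity v = K·i/n = 1.6 × 0.01173 / 0.26 = 0.07218 m/day = 26.36 m/yr.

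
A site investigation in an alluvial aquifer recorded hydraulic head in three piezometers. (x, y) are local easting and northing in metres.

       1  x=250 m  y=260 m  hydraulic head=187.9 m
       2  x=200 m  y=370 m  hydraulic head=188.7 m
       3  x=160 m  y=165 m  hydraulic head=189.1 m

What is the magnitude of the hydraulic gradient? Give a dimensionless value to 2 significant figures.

With h = a·x + b·y + c and 1 as origin, the differences give:
  (-50)·a + 110·b = +0.8
  (-90)·a + (-95)·b = +1.2
Eliminate b (×(-95) and ×110, subtract): 14650·a = -208.00 → a = ∂h/∂x = -0.01420
Back-substitute: b = ∂h/∂y = +0.0008191.
|∇h| = √(-0.01420² + 0.0008191²) = 0.01422

0.014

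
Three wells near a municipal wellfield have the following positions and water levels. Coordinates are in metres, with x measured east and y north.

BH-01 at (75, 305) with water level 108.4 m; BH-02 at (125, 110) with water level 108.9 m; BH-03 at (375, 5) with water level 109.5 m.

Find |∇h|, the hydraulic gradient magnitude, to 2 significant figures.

0.0026

With h = a·x + b·y + c and BH-01 as origin, the differences give:
  50·a + (-195)·b = +0.5
  300·a + (-300)·b = +1.1
Eliminate b (×(-300) and ×(-195), subtract): 43500·a = 64.50 → a = ∂h/∂x = +0.001483
Back-substitute: b = ∂h/∂y = -0.002184.
|∇h| = √(0.001483² + -0.002184²) = 0.00264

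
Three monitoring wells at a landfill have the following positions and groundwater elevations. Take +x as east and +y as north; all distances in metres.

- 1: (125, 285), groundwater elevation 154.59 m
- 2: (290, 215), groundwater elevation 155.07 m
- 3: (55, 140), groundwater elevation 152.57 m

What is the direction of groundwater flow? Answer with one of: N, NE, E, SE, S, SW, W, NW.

With h = a·x + b·y + c and 1 as origin, the differences give:
  165·a + (-70)·b = +0.48
  (-70)·a + (-145)·b = -2.02
Eliminate b (×(-145) and ×(-70), subtract): -28825·a = -211.000 → a = ∂h/∂x = +0.007320
Back-substitute: b = ∂h/∂y = +0.01040.
Flow = −∇h = (-0.007320 east, -0.01040 north), which points southwest.

SW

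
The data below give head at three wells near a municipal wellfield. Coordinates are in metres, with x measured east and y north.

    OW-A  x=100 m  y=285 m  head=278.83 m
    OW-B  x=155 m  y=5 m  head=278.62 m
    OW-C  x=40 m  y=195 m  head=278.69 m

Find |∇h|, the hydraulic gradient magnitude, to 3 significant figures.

Three-point gradient (reference OW-A): Δ to OW-B = (55, -280, -0.21), Δ to OW-C = (-60, -90, -0.14).
∂h/∂x = +0.0009333, ∂h/∂y = +0.0009333 (det = -21750).
|∇h| = √(0.0009333² + 0.0009333²) = 0.00132

0.00132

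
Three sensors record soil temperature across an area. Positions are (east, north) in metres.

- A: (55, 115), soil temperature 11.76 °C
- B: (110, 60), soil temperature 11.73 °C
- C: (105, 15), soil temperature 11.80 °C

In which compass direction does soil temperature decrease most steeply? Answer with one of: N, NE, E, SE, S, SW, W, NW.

NE

Differences from A: to B (Δx, Δy, Δh) = (55, -55, -0.03); to C = (50, -100, +0.04).
Determinant of the coordinate differences = 55·(-100) − 50·(-55) = -2750.
∂T/∂x = [(-0.03)·(-100) − (+0.04)·(-55)] / -2750 = -0.001891
∂T/∂y = [55·(+0.04) − 50·(-0.03)] / -2750 = -0.001345
Steepest decrease is along −∇f = (+0.001891 E, +0.001345 N) → northeast.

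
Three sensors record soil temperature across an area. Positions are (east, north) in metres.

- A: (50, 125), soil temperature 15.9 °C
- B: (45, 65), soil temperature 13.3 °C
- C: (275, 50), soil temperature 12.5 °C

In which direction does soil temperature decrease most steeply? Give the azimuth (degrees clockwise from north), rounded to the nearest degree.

Three-point gradient (reference A): Δ to B = (-5, -60, -2.6), Δ to C = (225, -75, -3.4).
∂T/∂x = -0.0006486, ∂T/∂y = +0.04339 (det = 13875).
Steepest decrease is along −∇f: components (+0.0006486 E, -0.04339 N).
Azimuth = atan2(+0.0006486, -0.04339) = 179.1° ≈ 179°.

179°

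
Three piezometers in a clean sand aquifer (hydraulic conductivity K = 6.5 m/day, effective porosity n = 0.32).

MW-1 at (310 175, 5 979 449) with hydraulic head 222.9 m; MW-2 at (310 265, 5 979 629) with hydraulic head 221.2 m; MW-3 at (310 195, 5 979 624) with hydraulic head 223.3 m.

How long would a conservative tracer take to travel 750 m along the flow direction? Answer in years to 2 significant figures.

3.3 years

Differences from MW-1: to MW-2 (Δx, Δy, Δh) = (90, 180, -1.7); to MW-3 = (20, 175, +0.4).
Determinant of the coordinate differences = 90·175 − 20·180 = 12150.
∂h/∂x = [(-1.7)·175 − (+0.4)·180] / 12150 = -0.03041
∂h/∂y = [90·(+0.4) − 20·(-1.7)] / 12150 = +0.005761
|∇h| = √(-0.03041² + 0.005761²) = 0.03095
Seepage velocity v = K·i/n = 6.5 × 0.03095 / 0.32 = 0.6287 m/day.
t = 750 / 0.6287 = 1193 days = 3.27 years.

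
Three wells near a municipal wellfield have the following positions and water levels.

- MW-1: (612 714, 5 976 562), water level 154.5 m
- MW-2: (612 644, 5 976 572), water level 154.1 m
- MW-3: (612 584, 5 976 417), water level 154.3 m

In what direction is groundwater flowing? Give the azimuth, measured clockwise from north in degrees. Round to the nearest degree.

302°

Three-point gradient (reference MW-1): Δ to MW-2 = (-70, 10, -0.4), Δ to MW-3 = (-130, -145, -0.2).
∂h/∂x = +0.005240, ∂h/∂y = -0.003319 (det = 11450).
Flow direction (−∇h) has components (-0.005240 E, +0.003319 N).
Azimuth = atan2(E, N) = atan2(-0.005240, +0.003319) = 302.3° ≈ 302°.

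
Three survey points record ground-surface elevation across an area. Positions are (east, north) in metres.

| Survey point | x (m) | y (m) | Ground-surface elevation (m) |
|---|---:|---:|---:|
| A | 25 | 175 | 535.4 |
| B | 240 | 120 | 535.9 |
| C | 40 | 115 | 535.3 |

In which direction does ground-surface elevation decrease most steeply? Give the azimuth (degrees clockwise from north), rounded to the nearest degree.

Differences from A: to B (Δx, Δy, Δh) = (215, -55, +0.5); to C = (15, -60, -0.1).
Determinant of the coordinate differences = 215·(-60) − 15·(-55) = -12075.
∂z/∂x = [(+0.5)·(-60) − (-0.1)·(-55)] / -12075 = +0.002940
∂z/∂y = [215·(-0.1) − 15·(+0.5)] / -12075 = +0.002402
Steepest decrease is along −∇f: components (-0.002940 E, -0.002402 N).
Azimuth = atan2(-0.002940, -0.002402) = 230.8° ≈ 231°.

231°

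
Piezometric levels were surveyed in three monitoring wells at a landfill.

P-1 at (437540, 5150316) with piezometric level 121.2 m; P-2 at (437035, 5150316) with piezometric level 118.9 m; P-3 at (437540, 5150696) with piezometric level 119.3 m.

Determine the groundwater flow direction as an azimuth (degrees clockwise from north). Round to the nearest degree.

318°

∂h/∂x = (118.9 − 121.2) / (437035 − 437540) = +0.004554
∂h/∂y = (119.3 − 121.2) / (5150696 − 5150316) = -0.005000
Flow direction (−∇h) has components (-0.004554 E, +0.005000 N).
Azimuth = atan2(E, N) = atan2(-0.004554, +0.005000) = 317.7° ≈ 318°.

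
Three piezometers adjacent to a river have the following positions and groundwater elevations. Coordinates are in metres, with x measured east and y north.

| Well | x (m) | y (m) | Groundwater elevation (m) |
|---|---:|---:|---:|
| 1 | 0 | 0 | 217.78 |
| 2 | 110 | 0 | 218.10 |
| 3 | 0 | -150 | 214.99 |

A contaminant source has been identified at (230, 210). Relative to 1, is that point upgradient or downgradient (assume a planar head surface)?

upgradient

∂h/∂x = (218.10 − 217.78) / (110 − 0) = +0.002909
∂h/∂y = (214.99 − 217.78) / (-150 − 0) = +0.01860
Head at (230, 210) = 217.78 + (+0.002909)·(230) + (+0.01860)·(210) = 222.36 m.
That is higher than the 217.78 m at 1, so the point is upgradient.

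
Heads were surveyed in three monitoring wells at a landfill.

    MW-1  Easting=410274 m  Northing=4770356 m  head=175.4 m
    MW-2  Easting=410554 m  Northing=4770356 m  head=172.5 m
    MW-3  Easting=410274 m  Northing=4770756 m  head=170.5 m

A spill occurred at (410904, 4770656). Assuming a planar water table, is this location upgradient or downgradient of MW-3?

∂h/∂x = (172.5 − 175.4) / (410554 − 410274) = -0.01036
∂h/∂y = (170.5 − 175.4) / (4770756 − 4770356) = -0.01225
Head at (410904, 4770656) = 175.4 + (-0.01036)·(630) + (-0.01225)·(300) = 165.20 m.
That is lower than the 170.5 m at MW-3, so the point is downgradient.

downgradient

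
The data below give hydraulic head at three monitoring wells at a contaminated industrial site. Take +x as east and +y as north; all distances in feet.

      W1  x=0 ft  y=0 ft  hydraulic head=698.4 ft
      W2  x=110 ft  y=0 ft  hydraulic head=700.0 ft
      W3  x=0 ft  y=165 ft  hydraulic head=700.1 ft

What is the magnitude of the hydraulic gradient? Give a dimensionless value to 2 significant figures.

∂h/∂x = (700.0 − 698.4) / (110 − 0) = +0.01455
∂h/∂y = (700.1 − 698.4) / (165 − 0) = +0.01030
|∇h| = √(0.01455² + 0.01030²) = 0.01783

0.018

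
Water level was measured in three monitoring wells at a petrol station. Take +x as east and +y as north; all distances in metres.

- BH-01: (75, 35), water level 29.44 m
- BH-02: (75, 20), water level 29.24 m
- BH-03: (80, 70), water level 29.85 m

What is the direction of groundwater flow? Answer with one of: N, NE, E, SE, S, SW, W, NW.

SE

With h = a·x + b·y + c and BH-01 as origin, the differences give:
  0·a + (-15)·b = -0.20
  5·a + 35·b = +0.41
Eliminate b (×35 and ×(-15), subtract): 75·a = -0.850 → a = ∂h/∂x = -0.01133
Back-substitute: b = ∂h/∂y = +0.01333.
Flow = −∇h = (+0.01133 east, -0.01333 north), which points southeast.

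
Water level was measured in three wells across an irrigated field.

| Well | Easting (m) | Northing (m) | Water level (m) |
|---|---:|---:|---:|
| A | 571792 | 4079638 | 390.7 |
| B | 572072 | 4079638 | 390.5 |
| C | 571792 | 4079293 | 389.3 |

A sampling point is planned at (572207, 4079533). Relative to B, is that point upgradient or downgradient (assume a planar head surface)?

∂h/∂x = (390.5 − 390.7) / (572072 − 571792) = -0.0007143
∂h/∂y = (389.3 − 390.7) / (4079293 − 4079638) = +0.004058
Head at (572207, 4079533) = 390.7 + (-0.0007143)·(415) + (+0.004058)·(-105) = 389.98 m.
That is lower than the 390.5 m at B, so the point is downgradient.

downgradient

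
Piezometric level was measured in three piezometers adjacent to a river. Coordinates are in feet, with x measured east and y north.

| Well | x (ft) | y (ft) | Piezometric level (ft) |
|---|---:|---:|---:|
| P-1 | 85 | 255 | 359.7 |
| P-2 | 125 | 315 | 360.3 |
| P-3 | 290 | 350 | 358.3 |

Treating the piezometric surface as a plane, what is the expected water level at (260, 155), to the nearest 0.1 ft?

354.7 ft

Differences from P-1: to P-2 (Δx, Δy, Δh) = (40, 60, +0.6); to P-3 = (205, 95, -1.4).
Determinant of the coordinate differences = 40·95 − 205·60 = -8500.
∂h/∂x = [(+0.6)·95 − (-1.4)·60] / -8500 = -0.01659
∂h/∂y = [40·(-1.4) − 205·(+0.6)] / -8500 = +0.02106
h(260, 155) = 359.7 + (-0.01659)·(175) + (+0.02106)·(-100) = 359.7 -2.903 -2.106 = 354.691 ft.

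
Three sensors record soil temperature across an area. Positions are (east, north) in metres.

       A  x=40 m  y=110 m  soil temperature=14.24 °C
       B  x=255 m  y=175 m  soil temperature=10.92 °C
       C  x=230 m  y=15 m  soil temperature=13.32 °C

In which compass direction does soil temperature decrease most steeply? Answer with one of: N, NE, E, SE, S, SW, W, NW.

NE

Taking A as reference: B−A = (215, 65, -3.32); C−A = (190, -95, -0.92).
Determinant of the coordinate differences = 215·(-95) − 190·65 = -32775.
∂T/∂x = [(-3.32)·(-95) − (-0.92)·65] / -32775 = -0.01145
∂T/∂y = [215·(-0.92) − 190·(-3.32)] / -32775 = -0.01321
Steepest decrease is along −∇f = (+0.01145 E, +0.01321 N) → northeast.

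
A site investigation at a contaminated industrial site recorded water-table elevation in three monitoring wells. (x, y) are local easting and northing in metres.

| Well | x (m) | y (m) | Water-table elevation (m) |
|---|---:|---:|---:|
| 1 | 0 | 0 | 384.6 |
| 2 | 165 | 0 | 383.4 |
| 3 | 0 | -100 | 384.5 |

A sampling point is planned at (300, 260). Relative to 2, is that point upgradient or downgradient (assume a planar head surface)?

downgradient

∂h/∂x = (383.4 − 384.6) / (165 − 0) = -0.007273
∂h/∂y = (384.5 − 384.6) / (-100 − 0) = +0.001000
Head at (300, 260) = 384.6 + (-0.007273)·(300) + (+0.001000)·(260) = 382.68 m.
That is lower than the 383.4 m at 2, so the point is downgradient.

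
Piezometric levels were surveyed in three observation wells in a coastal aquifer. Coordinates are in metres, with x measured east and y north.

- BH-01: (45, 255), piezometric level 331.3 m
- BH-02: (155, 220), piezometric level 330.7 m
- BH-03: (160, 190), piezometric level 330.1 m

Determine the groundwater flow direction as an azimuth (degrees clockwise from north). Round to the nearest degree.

183°

Taking BH-01 as reference: BH-02−BH-01 = (110, -35, -0.6); BH-03−BH-01 = (115, -65, -1.2).
Solve a·Δx + b·Δy = Δh: det = 110·(-65) − 115·(-35) = -3125.
∂h/∂x = [(-0.6)·(-65) − (-1.2)·(-35)] / -3125 = +0.0009600
∂h/∂y = [110·(-1.2) − 115·(-0.6)] / -3125 = +0.02016
Flow direction (−∇h) has components (-0.0009600 E, -0.02016 N).
Azimuth = atan2(E, N) = atan2(-0.0009600, -0.02016) = 182.7° ≈ 183°.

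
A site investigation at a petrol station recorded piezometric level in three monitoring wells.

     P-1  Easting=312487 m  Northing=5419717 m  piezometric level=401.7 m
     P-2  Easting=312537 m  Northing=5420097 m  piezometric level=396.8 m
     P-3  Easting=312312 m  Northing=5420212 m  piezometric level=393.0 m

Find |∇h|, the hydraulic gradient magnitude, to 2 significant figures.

With h = a·x + b·y + c and P-1 as origin, the differences give:
  50·a + 380·b = -4.9
  (-175)·a + 495·b = -8.7
Eliminate b (×495 and ×380, subtract): 91250·a = 880.50 → a = ∂h/∂x = +0.009649
Back-substitute: b = ∂h/∂y = -0.01416.
|∇h| = √(0.009649² + -0.01416²) = 0.01714

0.017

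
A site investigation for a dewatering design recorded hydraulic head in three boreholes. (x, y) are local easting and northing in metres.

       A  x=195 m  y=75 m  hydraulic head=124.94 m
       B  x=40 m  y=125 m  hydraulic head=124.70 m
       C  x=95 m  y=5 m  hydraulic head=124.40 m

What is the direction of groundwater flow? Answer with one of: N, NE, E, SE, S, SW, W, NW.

SW

Three-point gradient (reference A): Δ to B = (-155, 50, -0.24), Δ to C = (-100, -70, -0.54).
∂h/∂x = +0.002763, ∂h/∂y = +0.003767 (det = 15850).
Flow = −∇h = (-0.002763 east, -0.003767 north), which points southwest.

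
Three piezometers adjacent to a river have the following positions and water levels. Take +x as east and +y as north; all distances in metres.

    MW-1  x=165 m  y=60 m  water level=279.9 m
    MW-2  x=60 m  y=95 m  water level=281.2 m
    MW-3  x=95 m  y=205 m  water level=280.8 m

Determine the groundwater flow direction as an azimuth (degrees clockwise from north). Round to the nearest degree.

Taking MW-1 as reference: MW-2−MW-1 = (-105, 35, +1.3); MW-3−MW-1 = (-70, 145, +0.9).
Determinant of the coordinate differences = (-105)·145 − (-70)·35 = -12775.
∂h/∂x = [(+1.3)·145 − (+0.9)·35] / -12775 = -0.01229
∂h/∂y = [(-105)·(+0.9) − (-70)·(+1.3)] / -12775 = +0.0002740
Flow direction (−∇h) has components (+0.01229 E, -0.0002740 N).
Azimuth = atan2(E, N) = atan2(+0.01229, -0.0002740) = 91.3° ≈ 091°.

091°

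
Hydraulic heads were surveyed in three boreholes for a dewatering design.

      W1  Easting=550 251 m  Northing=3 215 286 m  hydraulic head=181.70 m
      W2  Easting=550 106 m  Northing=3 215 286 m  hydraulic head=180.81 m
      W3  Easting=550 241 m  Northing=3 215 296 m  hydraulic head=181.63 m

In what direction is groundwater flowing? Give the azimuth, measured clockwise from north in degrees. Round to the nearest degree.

278°

Taking W1 as reference: W2−W1 = (-145, 0, -0.89); W3−W1 = (-10, 10, -0.07).
Solve a·Δx + b·Δy = Δh: det = (-145)·10 − (-10)·0 = -1450.
∂h/∂x = [(-0.89)·10 − (-0.07)·0] / -1450 = +0.006138
∂h/∂y = [(-145)·(-0.07) − (-10)·(-0.89)] / -1450 = -0.0008621
Flow direction (−∇h) has components (-0.006138 E, +0.0008621 N).
Azimuth = atan2(E, N) = atan2(-0.006138, +0.0008621) = 278.0° ≈ 278°.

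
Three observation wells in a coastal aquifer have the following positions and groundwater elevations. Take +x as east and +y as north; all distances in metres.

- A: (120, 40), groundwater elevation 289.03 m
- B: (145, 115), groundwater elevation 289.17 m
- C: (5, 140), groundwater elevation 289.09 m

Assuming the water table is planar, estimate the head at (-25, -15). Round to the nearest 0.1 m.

With h = a·x + b·y + c and A as origin, the differences give:
  25·a + 75·b = +0.14
  (-115)·a + 100·b = +0.06
Eliminate b (×100 and ×75, subtract): 11125·a = 9.500 → a = ∂h/∂x = +0.0008539
Back-substitute: b = ∂h/∂y = +0.001582.
h(-25, -15) = 289.03 + (+0.0008539)·(-145) + (+0.001582)·(-55) = 289.03 -0.124 -0.087 = 288.819 m.

288.8 m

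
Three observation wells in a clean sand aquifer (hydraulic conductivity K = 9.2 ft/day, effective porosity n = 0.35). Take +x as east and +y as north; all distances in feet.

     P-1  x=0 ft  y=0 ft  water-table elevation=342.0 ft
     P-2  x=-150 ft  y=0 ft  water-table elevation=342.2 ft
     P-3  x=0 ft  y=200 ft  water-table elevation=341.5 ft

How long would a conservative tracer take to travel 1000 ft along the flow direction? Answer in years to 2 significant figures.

∂h/∂x = (342.2 − 342.0) / (-150 − 0) = -0.001333
∂h/∂y = (341.5 − 342.0) / (200 − 0) = -0.002500
|∇h| = √(-0.001333² + -0.002500²) = 0.002833
Seepage velocity v = K·i/n = 9.2 × 0.002833 / 0.35 = 0.07447 ft/day.
t = 1000 / 0.07447 = 1.343e+04 days = 36.8 years.

37 years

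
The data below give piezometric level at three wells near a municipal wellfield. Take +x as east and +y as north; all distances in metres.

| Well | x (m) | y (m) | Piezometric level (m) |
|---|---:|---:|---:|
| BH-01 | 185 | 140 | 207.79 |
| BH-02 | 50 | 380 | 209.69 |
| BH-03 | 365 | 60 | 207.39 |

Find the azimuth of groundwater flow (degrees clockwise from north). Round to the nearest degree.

191°

With h = a·x + b·y + c and BH-01 as origin, the differences give:
  (-135)·a + 240·b = +1.90
  180·a + (-80)·b = -0.40
Eliminate b (×(-80) and ×240, subtract): -32400·a = -56.000 → a = ∂h/∂x = +0.001728
Back-substitute: b = ∂h/∂y = +0.008889.
Flow direction (−∇h) has components (-0.001728 E, -0.008889 N).
Azimuth = atan2(E, N) = atan2(-0.001728, -0.008889) = 191.0° ≈ 191°.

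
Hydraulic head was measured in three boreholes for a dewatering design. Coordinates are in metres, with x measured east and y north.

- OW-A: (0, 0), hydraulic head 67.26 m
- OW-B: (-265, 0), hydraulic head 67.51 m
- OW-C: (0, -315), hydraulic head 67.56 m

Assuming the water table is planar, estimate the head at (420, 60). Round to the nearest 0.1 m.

66.8 m

∂h/∂x = (67.51 − 67.26) / (-265 − 0) = -0.0009434
∂h/∂y = (67.56 − 67.26) / (-315 − 0) = -0.0009524
h(420, 60) = 67.26 + (-0.0009434)·(420) + (-0.0009524)·(60) = 67.26 -0.396 -0.057 = 66.807 m.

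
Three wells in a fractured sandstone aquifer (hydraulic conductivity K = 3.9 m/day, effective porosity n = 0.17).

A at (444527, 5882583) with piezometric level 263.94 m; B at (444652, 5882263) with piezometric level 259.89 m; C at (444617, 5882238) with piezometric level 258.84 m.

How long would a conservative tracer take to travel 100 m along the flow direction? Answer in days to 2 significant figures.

170 days

Taking A as reference: B−A = (125, -320, -4.05); C−A = (90, -345, -5.10).
Solve a·Δx + b·Δy = Δh: det = 125·(-345) − 90·(-320) = -14325.
∂h/∂x = [(-4.05)·(-345) − (-5.10)·(-320)] / -14325 = +0.01639
∂h/∂y = [125·(-5.10) − 90·(-4.05)] / -14325 = +0.01906
|∇h| = √(0.01639² + 0.01906²) = 0.02514
Seepage velocity v = K·i/n = 3.9 × 0.02514 / 0.17 = 0.5767 m/day.
t = 100 / 0.5767 = 173.4 days.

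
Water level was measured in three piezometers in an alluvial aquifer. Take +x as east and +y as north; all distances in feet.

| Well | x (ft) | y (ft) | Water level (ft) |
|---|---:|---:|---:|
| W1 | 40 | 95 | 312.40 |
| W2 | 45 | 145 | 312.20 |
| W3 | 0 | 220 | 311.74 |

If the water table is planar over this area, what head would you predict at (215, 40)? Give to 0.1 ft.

313.2 ft

Taking W1 as reference: W2−W1 = (5, 50, -0.20); W3−W1 = (-40, 125, -0.66).
Determinant of the coordinate differences = 5·125 − (-40)·50 = 2625.
∂h/∂x = [(-0.20)·125 − (-0.66)·50] / 2625 = +0.003048
∂h/∂y = [5·(-0.66) − (-40)·(-0.20)] / 2625 = -0.004305
h(215, 40) = 312.40 + (+0.003048)·(175) + (-0.004305)·(-55) = 312.40 +0.533 +0.237 = 313.170 ft.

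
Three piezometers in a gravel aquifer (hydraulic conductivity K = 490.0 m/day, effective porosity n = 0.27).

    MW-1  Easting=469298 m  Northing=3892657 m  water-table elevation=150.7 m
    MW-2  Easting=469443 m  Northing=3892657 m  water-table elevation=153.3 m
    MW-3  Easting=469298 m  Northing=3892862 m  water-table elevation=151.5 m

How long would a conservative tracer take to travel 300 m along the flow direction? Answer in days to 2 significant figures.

9.0 days

∂h/∂x = (153.3 − 150.7) / (469443 − 469298) = +0.01793
∂h/∂y = (151.5 − 150.7) / (3892862 − 3892657) = +0.003902
|∇h| = √(0.01793² + 0.003902²) = 0.01835
Seepage velocity v = K·i/n = 490.0 × 0.01835 / 0.27 = 33.3 m/day.
t = 300 / 33.3 = 9.009 days.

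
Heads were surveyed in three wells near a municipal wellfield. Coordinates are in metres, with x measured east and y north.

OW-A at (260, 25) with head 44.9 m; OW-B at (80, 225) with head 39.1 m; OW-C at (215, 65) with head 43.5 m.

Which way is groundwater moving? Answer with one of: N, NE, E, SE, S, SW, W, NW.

Three-point gradient (reference OW-A): Δ to OW-B = (-180, 200, -5.8), Δ to OW-C = (-45, 40, -1.4).
∂h/∂x = +0.02667, ∂h/∂y = -0.005000 (det = 1800).
Flow = −∇h = (-0.02667 east, +0.005000 north), which points west.

W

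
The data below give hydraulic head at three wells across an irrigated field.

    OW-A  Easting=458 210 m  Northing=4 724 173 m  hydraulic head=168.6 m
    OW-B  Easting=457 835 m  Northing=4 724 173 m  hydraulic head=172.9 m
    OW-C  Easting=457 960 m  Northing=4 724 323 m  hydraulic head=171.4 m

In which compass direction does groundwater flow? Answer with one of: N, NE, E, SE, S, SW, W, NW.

Differences from OW-A: to OW-B (Δx, Δy, Δh) = (-375, 0, +4.3); to OW-C = (-250, 150, +2.8).
Solve a·Δx + b·Δy = Δh: det = (-375)·150 − (-250)·0 = -56250.
∂h/∂x = [(+4.3)·150 − (+2.8)·0] / -56250 = -0.01147
∂h/∂y = [(-375)·(+2.8) − (-250)·(+4.3)] / -56250 = -0.0004444
Flow = −∇h = (+0.01147 east, +0.0004444 north), which points east.

E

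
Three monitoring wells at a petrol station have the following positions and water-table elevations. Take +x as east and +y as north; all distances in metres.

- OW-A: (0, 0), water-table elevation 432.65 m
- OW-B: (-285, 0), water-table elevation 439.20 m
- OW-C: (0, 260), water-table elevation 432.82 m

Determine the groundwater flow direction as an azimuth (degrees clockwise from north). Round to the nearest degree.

∂h/∂x = (439.20 − 432.65) / (-285 − 0) = -0.02298
∂h/∂y = (432.82 − 432.65) / (260 − 0) = +0.0006538
Flow direction (−∇h) has components (+0.02298 E, -0.0006538 N).
Azimuth = atan2(E, N) = atan2(+0.02298, -0.0006538) = 91.6° ≈ 092°.

092°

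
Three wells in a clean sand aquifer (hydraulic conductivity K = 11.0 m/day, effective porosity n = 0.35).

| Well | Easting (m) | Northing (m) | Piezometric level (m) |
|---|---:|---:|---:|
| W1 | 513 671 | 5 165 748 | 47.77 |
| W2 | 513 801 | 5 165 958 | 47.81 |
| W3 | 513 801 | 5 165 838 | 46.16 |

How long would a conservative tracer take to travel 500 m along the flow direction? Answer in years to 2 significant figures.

1.7 years

Differences from W1: to W2 (Δx, Δy, Δh) = (130, 210, +0.04); to W3 = (130, 90, -1.61).
Solve a·Δx + b·Δy = Δh: det = 130·90 − 130·210 = -15600.
∂h/∂x = [(+0.04)·90 − (-1.61)·210] / -15600 = -0.02190
∂h/∂y = [130·(-1.61) − 130·(+0.04)] / -15600 = +0.01375
|∇h| = √(-0.02190² + 0.01375²) = 0.02586
Seepage velocity v = K·i/n = 11.0 × 0.02586 / 0.35 = 0.8127 m/day.
t = 500 / 0.8127 = 615.2 days = 1.68 years.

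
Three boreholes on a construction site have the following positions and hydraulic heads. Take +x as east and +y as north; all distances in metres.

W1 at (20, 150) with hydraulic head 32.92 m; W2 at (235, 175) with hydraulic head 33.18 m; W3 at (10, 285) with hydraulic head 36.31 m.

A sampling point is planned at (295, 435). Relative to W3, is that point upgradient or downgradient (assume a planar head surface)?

Taking W1 as reference: W2−W1 = (215, 25, +0.26); W3−W1 = (-10, 135, +3.39).
Determinant of the coordinate differences = 215·135 − (-10)·25 = 29275.
∂h/∂x = [(+0.26)·135 − (+3.39)·25] / 29275 = -0.001696
∂h/∂y = [215·(+3.39) − (-10)·(+0.26)] / 29275 = +0.02499
Head at (295, 435) = 32.92 + (-0.001696)·(275) + (+0.02499)·(285) = 39.57 m.
That is higher than the 36.31 m at W3, so the point is upgradient.

upgradient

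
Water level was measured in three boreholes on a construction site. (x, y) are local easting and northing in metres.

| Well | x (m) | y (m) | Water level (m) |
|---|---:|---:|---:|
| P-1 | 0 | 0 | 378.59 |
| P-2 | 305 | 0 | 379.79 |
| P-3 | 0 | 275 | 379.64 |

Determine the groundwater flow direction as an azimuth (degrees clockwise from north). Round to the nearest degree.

226°

∂h/∂x = (379.79 − 378.59) / (305 − 0) = +0.003934
∂h/∂y = (379.64 − 378.59) / (275 − 0) = +0.003818
Flow direction (−∇h) has components (-0.003934 E, -0.003818 N).
Azimuth = atan2(E, N) = atan2(-0.003934, -0.003818) = 225.9° ≈ 226°.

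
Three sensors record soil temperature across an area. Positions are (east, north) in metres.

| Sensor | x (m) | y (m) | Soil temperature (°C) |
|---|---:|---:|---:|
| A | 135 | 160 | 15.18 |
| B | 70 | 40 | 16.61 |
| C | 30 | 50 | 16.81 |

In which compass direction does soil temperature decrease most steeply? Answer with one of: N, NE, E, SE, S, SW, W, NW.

NE

Three-point gradient (reference A): Δ to B = (-65, -120, +1.43), Δ to C = (-105, -110, +1.63).
∂T/∂x = -0.007028, ∂T/∂y = -0.008110 (det = -5450).
Steepest decrease is along −∇f = (+0.007028 E, +0.008110 N) → northeast.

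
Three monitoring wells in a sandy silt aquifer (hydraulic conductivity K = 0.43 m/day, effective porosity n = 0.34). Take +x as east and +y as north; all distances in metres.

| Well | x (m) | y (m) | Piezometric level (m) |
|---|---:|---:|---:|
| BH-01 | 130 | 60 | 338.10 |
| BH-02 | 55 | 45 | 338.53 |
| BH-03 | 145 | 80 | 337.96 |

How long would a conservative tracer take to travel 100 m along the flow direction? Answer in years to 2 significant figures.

Differences from BH-01: to BH-02 (Δx, Δy, Δh) = (-75, -15, +0.43); to BH-03 = (15, 20, -0.14).
Solve a·Δx + b·Δy = Δh: det = (-75)·20 − 15·(-15) = -1275.
∂h/∂x = [(+0.43)·20 − (-0.14)·(-15)] / -1275 = -0.005098
∂h/∂y = [(-75)·(-0.14) − 15·(+0.43)] / -1275 = -0.003176
|∇h| = √(-0.005098² + -0.003176²) = 0.006006
Seepage velocity v = K·i/n = 0.43 × 0.006006 / 0.34 = 0.007596 m/day.
t = 100 / 0.007596 = 1.316e+04 days = 36 years.

36 years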